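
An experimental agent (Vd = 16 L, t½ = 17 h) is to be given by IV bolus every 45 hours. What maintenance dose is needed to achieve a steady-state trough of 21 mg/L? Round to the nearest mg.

1769 mg

τ/t½ = 45/17 ≈ 2.6471, so f = (1/2)^(45/17) ≈ 0.159645.
Cmin,ss = (D/Vd)·f/(1−f), so D = Cmin,ss·Vd·(1−f)/f.
D = 21 × 16 × (1−f)/f ≈ 21 × 16 × 5.26390 ≈ 1768.67 mg.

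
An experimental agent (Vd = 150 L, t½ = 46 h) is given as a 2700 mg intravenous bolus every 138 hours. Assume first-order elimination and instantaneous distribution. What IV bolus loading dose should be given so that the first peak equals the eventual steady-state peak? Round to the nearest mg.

f = (1/2)^(138/46) ≈ 0.125000; accumulation ratio R = 1/(1−f) ≈ 1.14286.
Loading dose to hit Cmax,ss on first dose: D_load = D_maint·R ≈ 2700 × 1.14286 ≈ 3085.72 mg.

3086 mg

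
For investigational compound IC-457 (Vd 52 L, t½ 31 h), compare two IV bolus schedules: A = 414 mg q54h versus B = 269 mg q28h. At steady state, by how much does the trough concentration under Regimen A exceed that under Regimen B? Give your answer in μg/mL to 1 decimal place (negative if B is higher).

Regimen A: f = (1/2)^(54/31) ≈ 0.2990; Cmin,ss = (414/52)·f/(1−f) ≈ 3.396 μg/mL.
Regimen B: f = (1/2)^(28/31) ≈ 0.5347; Cmin,ss = (269/52)·f/(1−f) ≈ 5.945 μg/mL.
Difference ≈ 3.396 − 5.945 ≈ -2.549 μg/mL.

-2.5 μg/mL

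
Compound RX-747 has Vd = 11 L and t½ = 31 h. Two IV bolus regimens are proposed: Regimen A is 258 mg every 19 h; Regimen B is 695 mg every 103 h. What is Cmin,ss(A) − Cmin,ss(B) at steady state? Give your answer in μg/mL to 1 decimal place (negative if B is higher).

Regimen A: f = (1/2)^(19/31) ≈ 0.6539; Cmin,ss = (258/11)·f/(1−f) ≈ 44.314 μg/mL.
Regimen B: f = (1/2)^(103/31) ≈ 0.1000; Cmin,ss = (695/11)·f/(1−f) ≈ 7.020 μg/mL.
Difference ≈ 44.314 − 7.020 ≈ 37.294 μg/mL.

37.3 μg/mL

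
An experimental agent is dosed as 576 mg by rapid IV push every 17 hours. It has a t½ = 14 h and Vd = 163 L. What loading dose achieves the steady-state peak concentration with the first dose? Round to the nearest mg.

f = (1/2)^(17/14) ≈ 0.430986; accumulation ratio R = 1/(1−f) ≈ 1.75743.
Loading dose to hit Cmax,ss on first dose: D_load = D_maint·R ≈ 576 × 1.75743 ≈ 1012.28 mg.

1012 mg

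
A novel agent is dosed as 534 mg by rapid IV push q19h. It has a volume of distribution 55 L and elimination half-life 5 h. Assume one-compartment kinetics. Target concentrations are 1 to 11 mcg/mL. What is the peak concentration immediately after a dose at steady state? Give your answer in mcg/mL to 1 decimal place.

10.5 mcg/mL

k = ln2/t½ = ln2/5 ≈ 0.138629 h⁻¹; fraction remaining f = e^(−kτ) = e^(−0.138629×19) ≈ 0.0718.
At steady state, accumulation factor R = 1/(1 − e^(−kτ)) ≈ 1.0774.
Single-dose peak C₀ = D/Vd = 534/55 ≈ 9.709 mcg/mL.
Steady-state peak Cmax,ss = C₀·R ≈ 9.709 × 1.0774 ≈ 10.460 mcg/mL.
Peak 10.5 mcg/mL vs MTC 11 mcg/mL: below toxic threshold.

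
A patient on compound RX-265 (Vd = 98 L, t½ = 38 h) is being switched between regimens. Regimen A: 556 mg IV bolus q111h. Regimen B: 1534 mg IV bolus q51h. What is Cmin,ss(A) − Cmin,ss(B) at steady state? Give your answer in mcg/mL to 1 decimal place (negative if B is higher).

-9.3 mcg/mL

Regimen A: f = (1/2)^(111/38) ≈ 0.1320; Cmin,ss = (556/98)·f/(1−f) ≈ 0.863 mcg/mL.
Regimen B: f = (1/2)^(51/38) ≈ 0.3944; Cmin,ss = (1534/98)·f/(1−f) ≈ 10.194 mcg/mL.
Difference ≈ 0.863 − 10.194 ≈ -9.331 mcg/mL.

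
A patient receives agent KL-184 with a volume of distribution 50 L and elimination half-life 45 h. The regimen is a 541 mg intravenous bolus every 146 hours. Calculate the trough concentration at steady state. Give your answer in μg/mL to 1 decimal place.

τ/t½ = 146/45 ≈ 3.2444, so fraction remaining f = (1/2)^(146/45) ≈ 0.1055.
Each bolus raises the concentration by D/Vd = 541/50 ≈ 10.820 μg/mL.
Steady-state trough Cmin,ss = C₀·f/(1−f) ≈ 10.820 × 0.1055/0.8945 ≈ 1.276 μg/mL.

1.3 μg/mL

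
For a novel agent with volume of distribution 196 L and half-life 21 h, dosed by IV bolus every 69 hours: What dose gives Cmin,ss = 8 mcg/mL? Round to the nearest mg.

τ/t½ = 69/21 ≈ 3.2857, so f = (1/2)^(69/21) ≈ 0.102542.
Cmin,ss = (D/Vd)·f/(1−f), so D = Cmin,ss·Vd·(1−f)/f.
D = 8 × 196 × (1−f)/f ≈ 8 × 196 × 8.75210 ≈ 13723.29 mg.

13723 mg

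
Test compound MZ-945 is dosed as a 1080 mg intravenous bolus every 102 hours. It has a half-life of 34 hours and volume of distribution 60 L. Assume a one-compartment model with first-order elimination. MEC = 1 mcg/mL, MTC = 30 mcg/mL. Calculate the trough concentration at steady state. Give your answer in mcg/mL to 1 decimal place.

2.6 mcg/mL

τ = 102 h = 3 half-lives, so f = (1/2)^3 = 0.125.
Accumulation ratio R = 1/(1 − f) = 1/0.875 = 8/7.
Single-dose peak C₀ = D/Vd = 1080/60 = 18 mcg/mL.
Steady-state peak Cmax,ss = C₀·R = 18 × 8/7 ≈ 20.571 mcg/mL.
Steady-state trough Cmin,ss = Cmax,ss·f ≈ 20.571 × 0.125 ≈ 2.571 mcg/mL.
Trough 2.6 mcg/mL vs MEC 1 mcg/mL: adequate.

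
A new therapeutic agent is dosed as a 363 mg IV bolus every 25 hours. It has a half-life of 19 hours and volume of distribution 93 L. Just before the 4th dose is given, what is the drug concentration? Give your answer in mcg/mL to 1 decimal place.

f = (1/2)^(τ/t½) = (1/2)^(25/19) ≈ 0.4017.
C₀ = D/Vd = 363/93 ≈ 3.903 mcg/mL.
Before the 4th dose, 3 doses have been given. Superposition: Cmin = C₀·(f + f² + … + f^3).
≈ 3.903 × (0.4017 + 0.1614 + 0.0648) ≈ 3.903 × 0.6279 ≈ 2.451 mcg/mL.

2.5 mcg/mL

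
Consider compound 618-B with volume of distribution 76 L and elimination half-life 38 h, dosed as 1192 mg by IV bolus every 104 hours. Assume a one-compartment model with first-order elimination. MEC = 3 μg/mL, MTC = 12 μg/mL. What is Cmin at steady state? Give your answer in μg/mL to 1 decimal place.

2.8 μg/mL

k = ln2/t½ = ln2/38 ≈ 0.018241 h⁻¹; fraction remaining f = e^(−kτ) = e^(−0.018241×104) ≈ 0.1500.
At steady state, accumulation factor R = 1/(1 − e^(−kτ)) ≈ 1.1765.
Each bolus raises the concentration by D/Vd = 1192/76 ≈ 15.684 μg/mL.
Cmax,ss = C₀/(1 − f) ≈ 15.684/0.8500 ≈ 18.452 μg/mL.
Steady-state trough Cmin,ss = Cmax,ss·f ≈ 18.452 × 0.1500 ≈ 2.768 μg/mL.
Trough 2.8 μg/mL vs MEC 3 μg/mL: subtherapeutic.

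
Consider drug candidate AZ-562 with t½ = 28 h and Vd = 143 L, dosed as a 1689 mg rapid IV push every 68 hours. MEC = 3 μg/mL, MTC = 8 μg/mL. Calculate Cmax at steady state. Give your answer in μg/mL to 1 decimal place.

14.5 μg/mL

Over one 68-h interval, 68/28 ≈ 2.4286 half-lives elapse, leaving f ≈ 0.1857 of each dose.
At steady state, accumulation factor R = 1/(1 − e^(−kτ)) ≈ 1.2280.
Each bolus raises the concentration by D/Vd = 1689/143 ≈ 11.811 μg/mL.
Steady-state peak Cmax,ss = C₀·R ≈ 11.811 × 1.2280 ≈ 14.504 μg/mL.
Peak 14.5 μg/mL vs MTC 8 μg/mL: exceeds toxic threshold.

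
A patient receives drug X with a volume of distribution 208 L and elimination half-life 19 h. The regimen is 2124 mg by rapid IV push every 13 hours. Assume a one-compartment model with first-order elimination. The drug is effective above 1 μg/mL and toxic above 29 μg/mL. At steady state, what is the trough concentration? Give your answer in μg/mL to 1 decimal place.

16.8 μg/mL

τ/t½ = 13/19 ≈ 0.68421, so fraction remaining f = (1/2)^(13/19) ≈ 0.6223.
Single-dose peak C₀ = D/Vd = 2124/208 ≈ 10.212 μg/mL.
Steady-state trough Cmin,ss = C₀·f/(1−f) ≈ 10.212 × 0.6223/0.3777 ≈ 16.825 μg/mL.
Trough 16.8 μg/mL vs MEC 1 μg/mL: adequate.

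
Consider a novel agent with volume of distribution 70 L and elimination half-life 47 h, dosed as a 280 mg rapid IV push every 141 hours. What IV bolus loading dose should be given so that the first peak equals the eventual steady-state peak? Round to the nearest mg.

f = (1/2)^(141/47) ≈ 0.125000; accumulation ratio R = 1/(1−f) ≈ 1.14286.
Loading dose to hit Cmax,ss on first dose: D_load = D_maint·R ≈ 280 × 1.14286 ≈ 320.00 mg.

320 mg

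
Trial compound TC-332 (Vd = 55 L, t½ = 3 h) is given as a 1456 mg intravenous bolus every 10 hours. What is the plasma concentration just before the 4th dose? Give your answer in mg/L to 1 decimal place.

2.9 mg/L

f = (1/2)^(τ/t½) = (1/2)^(10/3) ≈ 0.0992.
C₀ = D/Vd = 1456/55 ≈ 26.473 mg/L.
Before the 4th dose, 3 doses have been given. Superposition: Cmin = C₀·(f + f² + … + f^3).
≈ 26.473 × (0.0992 + 0.0098 + 0.0010) ≈ 26.473 × 0.1100 ≈ 2.912 mg/L.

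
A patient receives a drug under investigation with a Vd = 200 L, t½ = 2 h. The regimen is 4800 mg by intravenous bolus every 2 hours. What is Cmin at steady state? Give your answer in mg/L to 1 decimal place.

24.0 mg/L

τ = 2 h = 1 half-life, so f = (1/2)^1 = 0.5.
At steady state, R = 1/(1 − 0.5) = 2/1.
Single-dose peak C₀ = D/Vd = 4800/200 = 24 mg/L.
Steady-state peak Cmax,ss = C₀·R = 24 × 2/1 ≈ 48.000 mg/L.
Steady-state trough Cmin,ss = Cmax,ss·f ≈ 48.000 × 0.5 ≈ 24.000 mg/L.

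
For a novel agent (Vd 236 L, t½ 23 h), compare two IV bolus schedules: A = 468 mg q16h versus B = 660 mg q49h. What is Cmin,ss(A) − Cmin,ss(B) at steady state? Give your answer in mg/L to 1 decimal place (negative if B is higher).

2.4 mg/L

Regimen A: f = (1/2)^(16/23) ≈ 0.6174; Cmin,ss = (468/236)·f/(1−f) ≈ 3.200 mg/L.
Regimen B: f = (1/2)^(49/23) ≈ 0.2284; Cmin,ss = (660/236)·f/(1−f) ≈ 0.828 mg/L.
Difference ≈ 3.200 − 0.828 ≈ 2.372 mg/L.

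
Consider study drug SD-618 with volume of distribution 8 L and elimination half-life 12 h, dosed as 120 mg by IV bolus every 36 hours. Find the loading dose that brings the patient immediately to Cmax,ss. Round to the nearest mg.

137 mg

f = (1/2)^(36/12) ≈ 0.125000; accumulation ratio R = 1/(1−f) ≈ 1.14286.
Loading dose to hit Cmax,ss on first dose: D_load = D_maint·R ≈ 120 × 1.14286 ≈ 137.14 mg.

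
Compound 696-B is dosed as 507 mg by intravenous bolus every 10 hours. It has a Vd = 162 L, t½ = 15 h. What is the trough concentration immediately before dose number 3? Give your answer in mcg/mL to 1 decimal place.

f = (1/2)^(τ/t½) = (1/2)^(10/15) ≈ 0.6300.
C₀ = D/Vd = 507/162 ≈ 3.130 mcg/mL.
Before the 3rd dose, 2 doses have been given. Superposition: Cmin = C₀·(f + f²).
≈ 3.130 × (0.6300 + 0.3969) ≈ 3.130 × 1.0269 ≈ 3.214 mcg/mL.

3.2 mcg/mL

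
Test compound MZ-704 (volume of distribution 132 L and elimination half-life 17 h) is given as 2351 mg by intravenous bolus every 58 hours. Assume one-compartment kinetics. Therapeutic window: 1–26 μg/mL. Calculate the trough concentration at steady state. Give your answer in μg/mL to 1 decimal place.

k = ln2/t½ = ln2/17 ≈ 0.040773 h⁻¹; fraction remaining f = e^(−kτ) = e^(−0.040773×58) ≈ 0.0940.
At steady state, accumulation factor R = 1/(1 − e^(−kτ)) ≈ 1.1038.
Each bolus raises the concentration by D/Vd = 2351/132 ≈ 17.811 μg/mL.
Steady-state peak Cmax,ss = C₀·R ≈ 17.811 × 1.1038 ≈ 19.660 μg/mL.
One interval later, Cmin,ss = Cmax,ss·e^(−kτ) ≈ 19.660 × 0.0940 ≈ 1.848 μg/mL.
Trough 1.8 μg/mL vs MEC 1 μg/mL: adequate.

1.8 μg/mL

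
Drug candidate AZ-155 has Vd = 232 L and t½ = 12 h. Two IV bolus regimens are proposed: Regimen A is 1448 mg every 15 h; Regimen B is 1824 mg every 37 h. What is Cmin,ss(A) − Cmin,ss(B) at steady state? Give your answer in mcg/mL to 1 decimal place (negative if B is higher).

3.5 mcg/mL

Regimen A: f = (1/2)^(15/12) ≈ 0.4204; Cmin,ss = (1448/232)·f/(1−f) ≈ 4.527 mcg/mL.
Regimen B: f = (1/2)^(37/12) ≈ 0.1180; Cmin,ss = (1824/232)·f/(1−f) ≈ 1.052 mcg/mL.
Difference ≈ 4.527 − 1.052 ≈ 3.475 mcg/mL.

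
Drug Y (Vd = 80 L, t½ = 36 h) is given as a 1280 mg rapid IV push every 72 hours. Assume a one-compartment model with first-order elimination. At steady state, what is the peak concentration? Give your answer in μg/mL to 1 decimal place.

21.3 μg/mL

The dosing interval is 2 half-lives, so f = 2^(−2) = 0.25.
At steady state, R = 1/(1 − 0.25) = 4/3.
Single-dose peak C₀ = D/Vd = 1280/80 = 16 μg/mL.
Steady-state peak Cmax,ss = C₀·R = 16 × 4/3 ≈ 21.333 μg/mL.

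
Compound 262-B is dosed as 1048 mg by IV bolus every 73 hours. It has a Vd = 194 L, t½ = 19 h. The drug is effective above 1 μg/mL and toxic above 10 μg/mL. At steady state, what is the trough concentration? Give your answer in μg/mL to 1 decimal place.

0.4 μg/mL

τ/t½ = 73/19 ≈ 3.8421, so fraction remaining f = (1/2)^(73/19) ≈ 0.0697.
At steady state, accumulation factor R = 1/(1 − e^(−kτ)) ≈ 1.0749.
Each bolus raises the concentration by D/Vd = 1048/194 ≈ 5.402 μg/mL.
Cmax,ss = C₀/(1 − f) ≈ 5.402/0.9303 ≈ 5.807 μg/mL.
Steady-state trough Cmin,ss = Cmax,ss·f ≈ 5.807 × 0.0697 ≈ 0.405 μg/mL.
Trough 0.4 μg/mL vs MEC 1 μg/mL: subtherapeutic.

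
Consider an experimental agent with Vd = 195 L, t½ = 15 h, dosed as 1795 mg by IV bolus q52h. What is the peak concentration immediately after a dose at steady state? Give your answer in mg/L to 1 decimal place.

10.1 mg/L

k = ln2/t½ = ln2/15 ≈ 0.046210 h⁻¹; fraction remaining f = e^(−kτ) = e^(−0.046210×52) ≈ 0.0905.
At steady state, accumulation factor R = 1/(1 − e^(−kτ)) ≈ 1.0995.
Each bolus raises the concentration by D/Vd = 1795/195 ≈ 9.205 mg/L.
Steady-state peak Cmax,ss = C₀·R ≈ 9.205 × 1.0995 ≈ 10.121 mg/L.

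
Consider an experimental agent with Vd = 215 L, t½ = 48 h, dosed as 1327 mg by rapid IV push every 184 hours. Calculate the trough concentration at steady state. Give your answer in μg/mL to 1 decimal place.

τ/t½ = 184/48 ≈ 3.8333, so fraction remaining f = (1/2)^(184/48) ≈ 0.0702.
At steady state, accumulation factor R = 1/(1 − e^(−kτ)) ≈ 1.0755.
Single-dose peak C₀ = D/Vd = 1327/215 ≈ 6.172 μg/mL.
Cmax,ss = C₀/(1 − f) ≈ 6.172/0.9298 ≈ 6.638 μg/mL.
One interval later, Cmin,ss = Cmax,ss·e^(−kτ) ≈ 6.638 × 0.0702 ≈ 0.466 μg/mL.

0.5 μg/mL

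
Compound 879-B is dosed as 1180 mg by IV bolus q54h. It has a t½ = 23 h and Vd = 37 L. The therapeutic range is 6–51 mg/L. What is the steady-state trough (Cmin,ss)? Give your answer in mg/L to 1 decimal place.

7.8 mg/L

τ/t½ = 54/23 ≈ 2.3478, so fraction remaining f = (1/2)^(54/23) ≈ 0.1964.
Accumulation ratio R = 1/(1 − f) ≈ 1/0.8036 ≈ 1.2444.
Each bolus raises the concentration by D/Vd = 1180/37 ≈ 31.892 mg/L.
Cmax,ss = C₀/(1 − f) ≈ 31.892/0.8036 ≈ 39.686 mg/L.
One interval later, Cmin,ss = Cmax,ss·e^(−kτ) ≈ 39.686 × 0.1964 ≈ 7.794 mg/L.
Trough 7.8 mg/L vs MEC 6 mg/L: adequate.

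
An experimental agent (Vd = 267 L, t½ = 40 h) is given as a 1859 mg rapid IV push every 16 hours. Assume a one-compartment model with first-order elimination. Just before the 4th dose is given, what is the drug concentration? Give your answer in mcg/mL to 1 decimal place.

12.3 mcg/mL

f = (1/2)^(τ/t½) = (1/2)^(16/40) ≈ 0.7579.
C₀ = D/Vd = 1859/267 ≈ 6.963 mcg/mL.
Before the 4th dose, 3 doses have been given. Superposition: Cmin = C₀·(f + f² + … + f^3).
≈ 6.963 × (0.7579 + 0.5744 + 0.4353) ≈ 6.963 × 1.7676 ≈ 12.308 mcg/mL.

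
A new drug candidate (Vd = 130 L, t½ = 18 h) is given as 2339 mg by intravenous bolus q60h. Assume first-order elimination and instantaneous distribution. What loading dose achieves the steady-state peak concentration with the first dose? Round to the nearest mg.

2597 mg

f = (1/2)^(60/18) ≈ 0.099213; accumulation ratio R = 1/(1−f) ≈ 1.11014.
Loading dose to hit Cmax,ss on first dose: D_load = D_maint·R ≈ 2339 × 1.11014 ≈ 2596.62 mg.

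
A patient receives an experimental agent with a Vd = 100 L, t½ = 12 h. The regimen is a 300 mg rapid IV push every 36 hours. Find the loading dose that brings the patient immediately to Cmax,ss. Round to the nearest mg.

343 mg

f = (1/2)^(36/12) ≈ 0.125000; accumulation ratio R = 1/(1−f) ≈ 1.14286.
Loading dose to hit Cmax,ss on first dose: D_load = D_maint·R ≈ 300 × 1.14286 ≈ 342.86 mg.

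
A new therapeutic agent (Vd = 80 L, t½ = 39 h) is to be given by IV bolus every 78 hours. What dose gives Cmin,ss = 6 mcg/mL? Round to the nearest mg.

τ/t½ = 78/39 ≈ 2, so f = (1/2)^(78/39) ≈ 0.250000.
Cmin,ss = (D/Vd)·f/(1−f), so D = Cmin,ss·Vd·(1−f)/f.
D = 6 × 80 × (1−f)/f ≈ 6 × 80 × 3.00000 ≈ 1440.00 mg.

1440 mg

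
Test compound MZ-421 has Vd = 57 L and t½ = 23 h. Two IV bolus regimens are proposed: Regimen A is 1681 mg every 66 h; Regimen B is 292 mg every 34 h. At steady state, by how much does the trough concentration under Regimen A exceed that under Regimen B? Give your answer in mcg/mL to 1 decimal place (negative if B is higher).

Regimen A: f = (1/2)^(66/23) ≈ 0.1368; Cmin,ss = (1681/57)·f/(1−f) ≈ 4.674 mcg/mL.
Regimen B: f = (1/2)^(34/23) ≈ 0.3589; Cmin,ss = (292/57)·f/(1−f) ≈ 2.868 mcg/mL.
Difference ≈ 4.674 − 2.868 ≈ 1.806 mcg/mL.

1.8 mcg/mL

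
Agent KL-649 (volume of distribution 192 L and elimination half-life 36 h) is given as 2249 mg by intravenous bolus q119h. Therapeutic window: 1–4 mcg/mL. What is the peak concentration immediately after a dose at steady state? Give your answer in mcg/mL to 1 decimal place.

13.0 mcg/mL

k = ln2/t½ = ln2/36 ≈ 0.019254 h⁻¹; fraction remaining f = e^(−kτ) = e^(−0.019254×119) ≈ 0.1011.
Accumulation ratio R = 1/(1 − f) ≈ 1/0.8989 ≈ 1.1125.
Single-dose peak C₀ = D/Vd = 2249/192 ≈ 11.714 mcg/mL.
Cmax,ss = C₀/(1 − f) ≈ 11.714/0.8989 ≈ 13.031 mcg/mL.
Peak 13.0 mcg/mL vs MTC 4 mcg/mL: exceeds toxic threshold.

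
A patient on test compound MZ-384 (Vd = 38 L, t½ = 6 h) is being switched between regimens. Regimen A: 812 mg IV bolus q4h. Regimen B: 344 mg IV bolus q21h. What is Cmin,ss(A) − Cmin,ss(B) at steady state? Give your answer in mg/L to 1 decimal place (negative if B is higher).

Regimen A: f = (1/2)^(4/6) ≈ 0.6300; Cmin,ss = (812/38)·f/(1−f) ≈ 36.384 mg/L.
Regimen B: f = (1/2)^(21/6) ≈ 0.0884; Cmin,ss = (344/38)·f/(1−f) ≈ 0.878 mg/L.
Difference ≈ 36.384 − 0.878 ≈ 35.506 mg/L.

35.5 mg/L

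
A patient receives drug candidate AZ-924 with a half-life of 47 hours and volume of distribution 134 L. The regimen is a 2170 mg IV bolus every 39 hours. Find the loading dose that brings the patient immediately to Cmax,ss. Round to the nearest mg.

f = (1/2)^(39/47) ≈ 0.562612; accumulation ratio R = 1/(1−f) ≈ 2.28630.
Loading dose to hit Cmax,ss on first dose: D_load = D_maint·R ≈ 2170 × 2.28630 ≈ 4961.27 mg.

4961 mg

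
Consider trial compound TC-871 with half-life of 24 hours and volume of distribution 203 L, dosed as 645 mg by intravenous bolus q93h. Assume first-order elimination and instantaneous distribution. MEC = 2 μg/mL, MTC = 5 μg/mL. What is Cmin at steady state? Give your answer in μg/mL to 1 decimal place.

τ/t½ = 93/24 ≈ 3.875, so fraction remaining f = (1/2)^(93/24) ≈ 0.0682.
Accumulation ratio R = 1/(1 − f) ≈ 1/0.9318 ≈ 1.0732.
Each bolus raises the concentration by D/Vd = 645/203 ≈ 3.177 μg/mL.
Steady-state peak Cmax,ss = C₀·R ≈ 3.177 × 1.0732 ≈ 3.410 μg/mL.
One interval later, Cmin,ss = Cmax,ss·e^(−kτ) ≈ 3.410 × 0.0682 ≈ 0.233 μg/mL.
Trough 0.2 μg/mL vs MEC 2 μg/mL: subtherapeutic.

0.2 μg/mL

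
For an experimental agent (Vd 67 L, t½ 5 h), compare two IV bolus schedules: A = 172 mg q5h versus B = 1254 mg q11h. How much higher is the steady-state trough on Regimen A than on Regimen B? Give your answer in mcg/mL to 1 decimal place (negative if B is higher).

-2.6 mcg/mL

Regimen A: f = (1/2)^(5/5) ≈ 0.5000; Cmin,ss = (172/67)·f/(1−f) ≈ 2.567 mcg/mL.
Regimen B: f = (1/2)^(11/5) ≈ 0.2176; Cmin,ss = (1254/67)·f/(1−f) ≈ 5.205 mcg/mL.
Difference ≈ 2.567 − 5.205 ≈ -2.638 mcg/mL.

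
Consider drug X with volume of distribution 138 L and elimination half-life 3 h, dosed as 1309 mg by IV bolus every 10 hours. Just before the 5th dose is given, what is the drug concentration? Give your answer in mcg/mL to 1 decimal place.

1.0 mcg/mL

f = (1/2)^(τ/t½) = (1/2)^(10/3) ≈ 0.0992.
C₀ = D/Vd = 1309/138 ≈ 9.486 mcg/mL.
Before the 5th dose, 4 doses have been given. Superposition: Cmin = C₀·(f + f² + … + f^4).
≈ 9.486 × (0.0992 + 0.0098 + 0.0010 + 0.0001) ≈ 9.486 × 0.1101 ≈ 1.044 mcg/mL.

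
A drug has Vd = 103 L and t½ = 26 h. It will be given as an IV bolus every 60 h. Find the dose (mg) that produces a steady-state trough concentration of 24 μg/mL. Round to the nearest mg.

τ/t½ = 60/26 ≈ 2.3077, so f = (1/2)^(60/26) ≈ 0.201983.
Cmin,ss = (D/Vd)·f/(1−f), so D = Cmin,ss·Vd·(1−f)/f.
D = 24 × 103 × (1−f)/f ≈ 24 × 103 × 3.95091 ≈ 9766.65 mg.

9767 mg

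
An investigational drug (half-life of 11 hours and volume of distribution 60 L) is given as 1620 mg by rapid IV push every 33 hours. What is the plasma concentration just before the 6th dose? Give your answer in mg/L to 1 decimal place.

f = (1/2)^(τ/t½) = (1/2)^(33/11) ≈ 0.1250.
C₀ = D/Vd = 1620/60 ≈ 27.000 mg/L.
Before the 6th dose, 5 doses have been given. Superposition: Cmin = C₀·(f + f² + … + f^5).
≈ 27.000 × (0.1250 + 0.0156 + 0.0020 + 0.0002 + 0.0000) ≈ 27.000 × 0.1428 ≈ 3.856 mg/L.

3.9 mg/L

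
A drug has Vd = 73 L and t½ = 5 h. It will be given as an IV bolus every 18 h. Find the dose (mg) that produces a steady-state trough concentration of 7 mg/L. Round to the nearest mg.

5685 mg

τ/t½ = 18/5 ≈ 3.6, so f = (1/2)^(18/5) ≈ 0.082469.
Cmin,ss = (D/Vd)·f/(1−f), so D = Cmin,ss·Vd·(1−f)/f.
D = 7 × 73 × (1−f)/f ≈ 7 × 73 × 11.12577 ≈ 5685.27 mg.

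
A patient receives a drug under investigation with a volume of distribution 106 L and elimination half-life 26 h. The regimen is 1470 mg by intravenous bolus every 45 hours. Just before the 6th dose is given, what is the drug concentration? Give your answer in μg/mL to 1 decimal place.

f = (1/2)^(τ/t½) = (1/2)^(45/26) ≈ 0.3013.
C₀ = D/Vd = 1470/106 ≈ 13.868 μg/mL.
Before the 6th dose, 5 doses have been given. Superposition: Cmin = C₀·(f + f² + … + f^5).
≈ 13.868 × (0.3013 + 0.0908 + 0.0274 + 0.0082 + 0.0025) ≈ 13.868 × 0.4302 ≈ 5.966 μg/mL.

6.0 μg/mL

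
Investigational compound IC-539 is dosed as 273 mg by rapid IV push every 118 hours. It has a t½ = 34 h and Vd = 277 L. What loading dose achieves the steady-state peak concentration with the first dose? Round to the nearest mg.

300 mg

f = (1/2)^(118/34) ≈ 0.090209; accumulation ratio R = 1/(1−f) ≈ 1.09915.
Loading dose to hit Cmax,ss on first dose: D_load = D_maint·R ≈ 273 × 1.09915 ≈ 300.07 mg.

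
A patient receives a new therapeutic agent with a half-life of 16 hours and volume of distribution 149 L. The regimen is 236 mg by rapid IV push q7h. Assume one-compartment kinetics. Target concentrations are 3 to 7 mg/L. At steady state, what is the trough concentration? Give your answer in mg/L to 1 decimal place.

Over one 7-h interval, 7/16 ≈ 0.4375 half-lives elapse, leaving f ≈ 0.7384 of each dose.
Accumulation ratio R = 1/(1 − f) ≈ 1/0.2616 ≈ 3.8226.
Each bolus raises the concentration by D/Vd = 236/149 ≈ 1.584 mg/L.
Cmax,ss = C₀/(1 − f) ≈ 1.584/0.2616 ≈ 6.055 mg/L.
Steady-state trough Cmin,ss = Cmax,ss·f ≈ 6.055 × 0.7384 ≈ 4.471 mg/L.
Trough 4.5 mg/L vs MEC 3 mg/L: adequate.

4.5 mg/L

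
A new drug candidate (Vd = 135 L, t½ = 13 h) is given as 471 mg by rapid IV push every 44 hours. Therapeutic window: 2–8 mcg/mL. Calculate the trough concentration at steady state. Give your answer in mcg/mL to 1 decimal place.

τ/t½ = 44/13 ≈ 3.3846, so fraction remaining f = (1/2)^(44/13) ≈ 0.0957.
At steady state, accumulation factor R = 1/(1 − e^(−kτ)) ≈ 1.1058.
Each bolus raises the concentration by D/Vd = 471/135 ≈ 3.489 mcg/mL.
Steady-state peak Cmax,ss = C₀·R ≈ 3.489 × 1.1058 ≈ 3.858 mcg/mL.
One interval later, Cmin,ss = Cmax,ss·e^(−kτ) ≈ 3.858 × 0.0957 ≈ 0.369 mcg/mL.
Trough 0.4 mcg/mL vs MEC 2 mcg/mL: subtherapeutic.

0.4 mcg/mL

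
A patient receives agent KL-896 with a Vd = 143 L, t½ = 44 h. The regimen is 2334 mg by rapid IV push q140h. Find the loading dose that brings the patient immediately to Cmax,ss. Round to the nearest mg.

f = (1/2)^(140/44) ≈ 0.110199; accumulation ratio R = 1/(1−f) ≈ 1.12385.
Loading dose to hit Cmax,ss on first dose: D_load = D_maint·R ≈ 2334 × 1.12385 ≈ 2623.07 mg.

2623 mg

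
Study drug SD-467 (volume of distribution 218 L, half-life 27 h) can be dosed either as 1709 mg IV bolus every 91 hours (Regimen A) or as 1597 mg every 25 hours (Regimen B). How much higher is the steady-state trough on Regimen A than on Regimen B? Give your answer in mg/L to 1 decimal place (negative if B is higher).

Regimen A: f = (1/2)^(91/27) ≈ 0.0967; Cmin,ss = (1709/218)·f/(1−f) ≈ 0.839 mg/L.
Regimen B: f = (1/2)^(25/27) ≈ 0.5263; Cmin,ss = (1597/218)·f/(1−f) ≈ 8.139 mg/L.
Difference ≈ 0.839 − 8.139 ≈ -7.300 mg/L.

-7.3 mg/L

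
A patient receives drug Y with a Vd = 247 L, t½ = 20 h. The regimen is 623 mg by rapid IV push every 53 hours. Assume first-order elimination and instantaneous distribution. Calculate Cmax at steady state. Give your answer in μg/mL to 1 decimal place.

τ/t½ = 53/20 ≈ 2.65, so fraction remaining f = (1/2)^(53/20) ≈ 0.1593.
Accumulation ratio R = 1/(1 − f) ≈ 1/0.8407 ≈ 1.1895.
Each bolus raises the concentration by D/Vd = 623/247 ≈ 2.522 μg/mL.
Cmax,ss = C₀/(1 − f) ≈ 2.522/0.8407 ≈ 3.000 μg/mL.

3.0 μg/mL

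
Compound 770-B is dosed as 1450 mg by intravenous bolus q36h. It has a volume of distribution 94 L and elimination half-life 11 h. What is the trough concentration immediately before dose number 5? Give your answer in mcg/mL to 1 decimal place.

f = (1/2)^(τ/t½) = (1/2)^(36/11) ≈ 0.1035.
C₀ = D/Vd = 1450/94 ≈ 15.426 mcg/mL.
Before the 5th dose, 4 doses have been given. Superposition: Cmin = C₀·(f + f² + … + f^4).
≈ 15.426 × (0.1035 + 0.0107 + 0.0011 + 0.0001) ≈ 15.426 × 0.1154 ≈ 1.780 mcg/mL.

1.8 mcg/mL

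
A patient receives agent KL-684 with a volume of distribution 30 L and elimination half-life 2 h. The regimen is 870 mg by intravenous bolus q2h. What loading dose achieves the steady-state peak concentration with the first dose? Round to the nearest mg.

f = (1/2)^(2/2) ≈ 0.500000; accumulation ratio R = 1/(1−f) ≈ 2.00000.
Loading dose to hit Cmax,ss on first dose: D_load = D_maint·R ≈ 870 × 2.00000 ≈ 1740.00 mg.

1740 mg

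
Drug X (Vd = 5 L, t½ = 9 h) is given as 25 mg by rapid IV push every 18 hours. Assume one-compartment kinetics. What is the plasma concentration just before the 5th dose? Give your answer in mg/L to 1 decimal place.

f = (1/2)^(τ/t½) = (1/2)^(18/9) ≈ 0.2500.
C₀ = D/Vd = 25/5 ≈ 5.000 mg/L.
Before the 5th dose, 4 doses have been given. Superposition: Cmin = C₀·(f + f² + … + f^4).
≈ 5.000 × (0.2500 + 0.0625 + 0.0156 + 0.0039) ≈ 5.000 × 0.3320 ≈ 1.660 mg/L.

1.7 mg/L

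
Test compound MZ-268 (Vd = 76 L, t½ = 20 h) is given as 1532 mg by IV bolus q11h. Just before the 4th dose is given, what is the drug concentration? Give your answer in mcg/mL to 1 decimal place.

f = (1/2)^(τ/t½) = (1/2)^(11/20) ≈ 0.6830.
C₀ = D/Vd = 1532/76 ≈ 20.158 mcg/mL.
Before the 4th dose, 3 doses have been given. Superposition: Cmin = C₀·(f + f² + … + f^3).
≈ 20.158 × (0.6830 + 0.4665 + 0.3186) ≈ 20.158 × 1.4681 ≈ 29.594 mcg/mL.

29.6 mcg/mL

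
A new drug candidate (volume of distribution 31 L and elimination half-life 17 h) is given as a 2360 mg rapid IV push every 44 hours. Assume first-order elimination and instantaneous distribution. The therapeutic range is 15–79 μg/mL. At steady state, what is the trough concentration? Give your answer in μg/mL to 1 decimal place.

15.2 μg/mL

Over one 44-h interval, 44/17 ≈ 2.5882 half-lives elapse, leaving f ≈ 0.1663 of each dose.
At steady state, accumulation factor R = 1/(1 − e^(−kτ)) ≈ 1.1995.
Each bolus raises the concentration by D/Vd = 2360/31 ≈ 76.129 μg/mL.
Steady-state peak Cmax,ss = C₀·R ≈ 76.129 × 1.1995 ≈ 91.317 μg/mL.
Steady-state trough Cmin,ss = Cmax,ss·f ≈ 91.317 × 0.1663 ≈ 15.186 μg/mL.
Trough 15.2 μg/mL vs MEC 15 μg/mL: adequate.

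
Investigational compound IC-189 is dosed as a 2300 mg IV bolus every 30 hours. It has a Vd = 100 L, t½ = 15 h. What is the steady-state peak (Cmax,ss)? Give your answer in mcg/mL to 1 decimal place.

30.7 mcg/mL

The dosing interval is 2 half-lives, so f = 2^(−2) = 0.25.
Accumulation ratio R = 1/(1 − f) = 1/0.75 = 4/3.
Single-dose peak C₀ = D/Vd = 2300/100 = 23 mcg/mL.
Steady-state peak Cmax,ss = C₀·R = 23 × 4/3 ≈ 30.667 mcg/mL.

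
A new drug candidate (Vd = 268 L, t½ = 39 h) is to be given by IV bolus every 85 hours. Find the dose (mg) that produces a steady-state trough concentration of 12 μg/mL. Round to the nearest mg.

τ/t½ = 85/39 ≈ 2.1795, so f = (1/2)^(85/39) ≈ 0.220754.
Cmin,ss = (D/Vd)·f/(1−f), so D = Cmin,ss·Vd·(1−f)/f.
D = 12 × 268 × (1−f)/f ≈ 12 × 268 × 3.52993 ≈ 11352.25 mg.

11352 mg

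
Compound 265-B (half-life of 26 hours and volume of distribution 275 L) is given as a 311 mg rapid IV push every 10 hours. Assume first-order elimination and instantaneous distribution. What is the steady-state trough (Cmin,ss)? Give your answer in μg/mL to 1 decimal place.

Over one 10-h interval, 10/26 ≈ 0.38462 half-lives elapse, leaving f ≈ 0.7660 of each dose.
Each bolus raises the concentration by D/Vd = 311/275 ≈ 1.131 μg/mL.
Steady-state trough Cmin,ss = C₀·f/(1−f) ≈ 1.131 × 0.7660/0.2340 ≈ 3.702 μg/mL.

3.7 μg/mL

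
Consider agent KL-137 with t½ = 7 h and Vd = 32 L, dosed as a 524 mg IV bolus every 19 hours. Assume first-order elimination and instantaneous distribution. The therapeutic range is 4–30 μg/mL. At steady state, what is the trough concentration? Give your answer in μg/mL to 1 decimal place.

k = ln2/t½ = ln2/7 ≈ 0.099021 h⁻¹; fraction remaining f = e^(−kτ) = e^(−0.099021×19) ≈ 0.1524.
Single-dose peak C₀ = D/Vd = 524/32 ≈ 16.375 μg/mL.
Steady-state trough Cmin,ss = C₀·f/(1−f) ≈ 16.375 × 0.1524/0.8476 ≈ 2.944 μg/mL.
Trough 2.9 μg/mL vs MEC 4 μg/mL: subtherapeutic.

2.9 μg/mL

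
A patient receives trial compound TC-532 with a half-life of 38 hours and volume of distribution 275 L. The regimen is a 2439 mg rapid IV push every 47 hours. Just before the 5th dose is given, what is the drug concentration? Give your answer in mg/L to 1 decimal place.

6.3 mg/L

f = (1/2)^(τ/t½) = (1/2)^(47/38) ≈ 0.4243.
C₀ = D/Vd = 2439/275 ≈ 8.869 mg/L.
Before the 5th dose, 4 doses have been given. Superposition: Cmin = C₀·(f + f² + … + f^4).
≈ 8.869 × (0.4243 + 0.1800 + 0.0764 + 0.0324) ≈ 8.869 × 0.7131 ≈ 6.324 mg/L.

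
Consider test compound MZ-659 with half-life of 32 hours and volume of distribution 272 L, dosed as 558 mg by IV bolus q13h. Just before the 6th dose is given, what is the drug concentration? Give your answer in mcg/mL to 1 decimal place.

4.8 mcg/mL

f = (1/2)^(τ/t½) = (1/2)^(13/32) ≈ 0.7546.
C₀ = D/Vd = 558/272 ≈ 2.051 mcg/mL.
Before the 6th dose, 5 doses have been given. Superposition: Cmin = C₀·(f + f² + … + f^5).
≈ 2.051 × (0.7546 + 0.5694 + 0.4297 + 0.3242 + 0.2447) ≈ 2.051 × 2.3226 ≈ 4.764 mcg/mL.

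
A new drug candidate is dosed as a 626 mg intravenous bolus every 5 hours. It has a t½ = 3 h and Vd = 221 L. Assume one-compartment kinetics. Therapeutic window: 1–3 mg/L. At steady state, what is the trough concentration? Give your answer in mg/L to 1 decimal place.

Over one 5-h interval, 5/3 ≈ 1.6667 half-lives elapse, leaving f ≈ 0.3150 of each dose.
Single-dose peak C₀ = D/Vd = 626/221 ≈ 2.833 mg/L.
Steady-state trough Cmin,ss = C₀·f/(1−f) ≈ 2.833 × 0.3150/0.6850 ≈ 1.303 mg/L.
Trough 1.3 mg/L vs MEC 1 mg/L: adequate.

1.3 mg/L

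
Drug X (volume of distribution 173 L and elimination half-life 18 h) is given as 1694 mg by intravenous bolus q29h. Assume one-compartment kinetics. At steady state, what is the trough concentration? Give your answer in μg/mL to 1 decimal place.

Over one 29-h interval, 29/18 ≈ 1.6111 half-lives elapse, leaving f ≈ 0.3273 of each dose.
Each bolus raises the concentration by D/Vd = 1694/173 ≈ 9.792 μg/mL.
Steady-state trough Cmin,ss = C₀·f/(1−f) ≈ 9.792 × 0.3273/0.6727 ≈ 4.764 μg/mL.

4.8 μg/mL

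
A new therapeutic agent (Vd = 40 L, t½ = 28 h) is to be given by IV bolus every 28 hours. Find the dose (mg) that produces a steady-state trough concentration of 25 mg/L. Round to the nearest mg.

τ/t½ = 28/28 ≈ 1, so f = (1/2)^(28/28) ≈ 0.500000.
Cmin,ss = (D/Vd)·f/(1−f), so D = Cmin,ss·Vd·(1−f)/f.
D = 25 × 40 × (1−f)/f ≈ 25 × 40 × 1.00000 ≈ 1000.00 mg.

1000 mg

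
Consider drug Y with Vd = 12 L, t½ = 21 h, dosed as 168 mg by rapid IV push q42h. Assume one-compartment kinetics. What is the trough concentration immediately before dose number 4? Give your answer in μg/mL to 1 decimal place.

f = (1/2)^(τ/t½) = (1/2)^(42/21) ≈ 0.2500.
C₀ = D/Vd = 168/12 ≈ 14.000 μg/mL.
Before the 4th dose, 3 doses have been given. Superposition: Cmin = C₀·(f + f² + … + f^3).
≈ 14.000 × (0.2500 + 0.0625 + 0.0156) ≈ 14.000 × 0.3281 ≈ 4.593 μg/mL.

4.6 μg/mL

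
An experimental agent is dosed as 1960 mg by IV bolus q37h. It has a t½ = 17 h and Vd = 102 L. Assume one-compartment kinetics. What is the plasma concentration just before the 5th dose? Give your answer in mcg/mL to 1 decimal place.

f = (1/2)^(τ/t½) = (1/2)^(37/17) ≈ 0.2212.
C₀ = D/Vd = 1960/102 ≈ 19.216 mcg/mL.
Before the 5th dose, 4 doses have been given. Superposition: Cmin = C₀·(f + f² + … + f^4).
≈ 19.216 × (0.2212 + 0.0489 + 0.0108 + 0.0024) ≈ 19.216 × 0.2833 ≈ 5.444 mcg/mL.

5.4 mcg/mL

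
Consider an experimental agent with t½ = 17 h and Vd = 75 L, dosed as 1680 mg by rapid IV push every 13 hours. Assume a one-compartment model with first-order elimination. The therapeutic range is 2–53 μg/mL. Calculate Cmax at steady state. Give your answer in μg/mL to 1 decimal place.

τ/t½ = 13/17 ≈ 0.76471, so fraction remaining f = (1/2)^(13/17) ≈ 0.5886.
Accumulation ratio R = 1/(1 − f) ≈ 1/0.4114 ≈ 2.4307.
Single-dose peak C₀ = D/Vd = 1680/75 ≈ 22.400 μg/mL.
Steady-state peak Cmax,ss = C₀·R ≈ 22.400 × 2.4307 ≈ 54.448 μg/mL.
Peak 54.4 μg/mL vs MTC 53 μg/mL: exceeds toxic threshold.

54.4 μg/mL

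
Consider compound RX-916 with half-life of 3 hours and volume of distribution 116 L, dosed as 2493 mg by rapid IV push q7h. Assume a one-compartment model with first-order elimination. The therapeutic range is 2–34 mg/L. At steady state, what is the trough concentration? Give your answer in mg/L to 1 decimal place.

k = ln2/t½ = ln2/3 ≈ 0.231049 h⁻¹; fraction remaining f = e^(−kτ) = e^(−0.231049×7) ≈ 0.1984.
Accumulation ratio R = 1/(1 − f) ≈ 1/0.8016 ≈ 1.2475.
Each bolus raises the concentration by D/Vd = 2493/116 ≈ 21.491 mg/L.
Cmax,ss = C₀/(1 − f) ≈ 21.491/0.8016 ≈ 26.810 mg/L.
One interval later, Cmin,ss = Cmax,ss·e^(−kτ) ≈ 26.810 × 0.1984 ≈ 5.319 mg/L.
Trough 5.3 mg/L vs MEC 2 mg/L: adequate.

5.3 mg/L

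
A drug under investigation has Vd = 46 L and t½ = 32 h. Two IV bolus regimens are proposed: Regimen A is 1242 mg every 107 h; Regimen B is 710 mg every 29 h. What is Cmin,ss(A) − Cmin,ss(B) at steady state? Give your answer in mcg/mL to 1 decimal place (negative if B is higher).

Regimen A: f = (1/2)^(107/32) ≈ 0.0985; Cmin,ss = (1242/46)·f/(1−f) ≈ 2.950 mcg/mL.
Regimen B: f = (1/2)^(29/32) ≈ 0.5336; Cmin,ss = (710/46)·f/(1−f) ≈ 17.659 mcg/mL.
Difference ≈ 2.950 − 17.659 ≈ -14.709 mcg/mL.

-14.7 mcg/mL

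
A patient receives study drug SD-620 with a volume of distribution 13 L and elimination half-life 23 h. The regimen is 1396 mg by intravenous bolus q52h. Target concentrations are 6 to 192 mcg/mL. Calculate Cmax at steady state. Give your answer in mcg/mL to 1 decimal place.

k = ln2/t½ = ln2/23 ≈ 0.030137 h⁻¹; fraction remaining f = e^(−kτ) = e^(−0.030137×52) ≈ 0.2086.
At steady state, accumulation factor R = 1/(1 − e^(−kτ)) ≈ 1.2636.
Single-dose peak C₀ = D/Vd = 1396/13 ≈ 107.385 mcg/mL.
Steady-state peak Cmax,ss = C₀·R ≈ 107.385 × 1.2636 ≈ 135.692 mcg/mL.
Peak 135.7 mcg/mL vs MTC 192 mcg/mL: below toxic threshold.

135.7 mcg/mL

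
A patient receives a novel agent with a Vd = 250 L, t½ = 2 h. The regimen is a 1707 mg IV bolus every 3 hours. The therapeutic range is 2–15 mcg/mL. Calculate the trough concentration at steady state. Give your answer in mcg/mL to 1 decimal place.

τ/t½ = 3/2 ≈ 1.5, so fraction remaining f = (1/2)^(3/2) ≈ 0.3536.
At steady state, accumulation factor R = 1/(1 − e^(−kτ)) ≈ 1.5470.
Single-dose peak C₀ = D/Vd = 1707/250 ≈ 6.828 mcg/mL.
Steady-state peak Cmax,ss = C₀·R ≈ 6.828 × 1.5470 ≈ 10.563 mcg/mL.
One interval later, Cmin,ss = Cmax,ss·e^(−kτ) ≈ 10.563 × 0.3536 ≈ 3.735 mcg/mL.
Trough 3.7 mcg/mL vs MEC 2 mcg/mL: adequate.

3.7 mcg/mL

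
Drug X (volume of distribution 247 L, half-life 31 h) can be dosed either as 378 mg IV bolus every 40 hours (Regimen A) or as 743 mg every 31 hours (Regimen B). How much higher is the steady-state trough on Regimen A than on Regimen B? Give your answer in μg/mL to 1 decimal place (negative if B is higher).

Regimen A: f = (1/2)^(40/31) ≈ 0.4089; Cmin,ss = (378/247)·f/(1−f) ≈ 1.059 μg/mL.
Regimen B: f = (1/2)^(31/31) ≈ 0.5000; Cmin,ss = (743/247)·f/(1−f) ≈ 3.008 μg/mL.
Difference ≈ 1.059 − 3.008 ≈ -1.949 μg/mL.

-1.9 μg/mL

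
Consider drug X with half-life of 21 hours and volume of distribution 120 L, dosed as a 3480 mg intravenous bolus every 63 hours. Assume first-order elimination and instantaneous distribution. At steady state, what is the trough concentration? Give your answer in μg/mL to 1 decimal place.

4.1 μg/mL

The dosing interval is 3 half-lives, so f = 2^(−3) = 0.125.
Accumulation ratio R = 1/(1 − f) = 1/0.875 = 8/7.
Single-dose peak C₀ = D/Vd = 3480/120 = 29 μg/mL.
Steady-state peak Cmax,ss = C₀·R = 29 × 8/7 ≈ 33.143 μg/mL.
Steady-state trough Cmin,ss = Cmax,ss·f ≈ 33.143 × 0.125 ≈ 4.143 μg/mL.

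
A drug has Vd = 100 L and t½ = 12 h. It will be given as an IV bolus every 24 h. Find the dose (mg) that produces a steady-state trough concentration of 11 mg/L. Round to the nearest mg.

3300 mg

τ/t½ = 24/12 ≈ 2, so f = (1/2)^(24/12) ≈ 0.250000.
Cmin,ss = (D/Vd)·f/(1−f), so D = Cmin,ss·Vd·(1−f)/f.
D = 11 × 100 × (1−f)/f ≈ 11 × 100 × 3.00000 ≈ 3300.00 mg.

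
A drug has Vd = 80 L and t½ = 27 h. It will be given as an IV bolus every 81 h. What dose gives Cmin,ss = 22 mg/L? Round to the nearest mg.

τ/t½ = 81/27 ≈ 3, so f = (1/2)^(81/27) ≈ 0.125000.
Cmin,ss = (D/Vd)·f/(1−f), so D = Cmin,ss·Vd·(1−f)/f.
D = 22 × 80 × (1−f)/f ≈ 22 × 80 × 7.00000 ≈ 12320.00 mg.

12320 mg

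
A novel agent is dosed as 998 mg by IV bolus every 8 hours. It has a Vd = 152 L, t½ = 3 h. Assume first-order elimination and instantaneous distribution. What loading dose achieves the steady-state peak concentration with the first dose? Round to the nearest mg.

f = (1/2)^(8/3) ≈ 0.157490; accumulation ratio R = 1/(1−f) ≈ 1.18693.
Loading dose to hit Cmax,ss on first dose: D_load = D_maint·R ≈ 998 × 1.18693 ≈ 1184.56 mg.

1185 mg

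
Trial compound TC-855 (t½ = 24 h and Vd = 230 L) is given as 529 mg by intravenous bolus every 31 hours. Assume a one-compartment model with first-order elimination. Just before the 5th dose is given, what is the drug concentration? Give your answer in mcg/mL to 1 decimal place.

1.5 mcg/mL

f = (1/2)^(τ/t½) = (1/2)^(31/24) ≈ 0.4085.
C₀ = D/Vd = 529/230 ≈ 2.300 mcg/mL.
Before the 5th dose, 4 doses have been given. Superposition: Cmin = C₀·(f + f² + … + f^4).
≈ 2.300 × (0.4085 + 0.1669 + 0.0682 + 0.0278) ≈ 2.300 × 0.6714 ≈ 1.544 mcg/mL.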